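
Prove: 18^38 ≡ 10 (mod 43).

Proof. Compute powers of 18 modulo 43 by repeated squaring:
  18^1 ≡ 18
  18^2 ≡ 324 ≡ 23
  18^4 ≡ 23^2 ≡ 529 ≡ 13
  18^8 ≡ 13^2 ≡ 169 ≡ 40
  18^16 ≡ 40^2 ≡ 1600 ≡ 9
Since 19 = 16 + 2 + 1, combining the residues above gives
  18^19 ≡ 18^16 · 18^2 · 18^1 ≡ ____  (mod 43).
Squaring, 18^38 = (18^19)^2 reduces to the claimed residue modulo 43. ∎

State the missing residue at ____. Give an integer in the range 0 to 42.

Multiply the listed residues: 9 · 23 · 18 = 207 → 3726.
Reducing modulo 43: 3726 = 86·43 + 28, so 18^19 ≡ 28.

28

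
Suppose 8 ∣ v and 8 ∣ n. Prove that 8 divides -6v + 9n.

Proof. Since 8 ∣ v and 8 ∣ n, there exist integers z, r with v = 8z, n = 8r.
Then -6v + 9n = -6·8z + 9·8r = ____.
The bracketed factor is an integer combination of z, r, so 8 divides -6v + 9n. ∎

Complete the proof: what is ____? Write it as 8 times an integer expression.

Each term has a factor of 8: -6·8z + 9·8r = 8·(9r - 6z).
Since 9r - 6z is an integer, 8 ∣ (-6v + 9n).

8(9r - 6z)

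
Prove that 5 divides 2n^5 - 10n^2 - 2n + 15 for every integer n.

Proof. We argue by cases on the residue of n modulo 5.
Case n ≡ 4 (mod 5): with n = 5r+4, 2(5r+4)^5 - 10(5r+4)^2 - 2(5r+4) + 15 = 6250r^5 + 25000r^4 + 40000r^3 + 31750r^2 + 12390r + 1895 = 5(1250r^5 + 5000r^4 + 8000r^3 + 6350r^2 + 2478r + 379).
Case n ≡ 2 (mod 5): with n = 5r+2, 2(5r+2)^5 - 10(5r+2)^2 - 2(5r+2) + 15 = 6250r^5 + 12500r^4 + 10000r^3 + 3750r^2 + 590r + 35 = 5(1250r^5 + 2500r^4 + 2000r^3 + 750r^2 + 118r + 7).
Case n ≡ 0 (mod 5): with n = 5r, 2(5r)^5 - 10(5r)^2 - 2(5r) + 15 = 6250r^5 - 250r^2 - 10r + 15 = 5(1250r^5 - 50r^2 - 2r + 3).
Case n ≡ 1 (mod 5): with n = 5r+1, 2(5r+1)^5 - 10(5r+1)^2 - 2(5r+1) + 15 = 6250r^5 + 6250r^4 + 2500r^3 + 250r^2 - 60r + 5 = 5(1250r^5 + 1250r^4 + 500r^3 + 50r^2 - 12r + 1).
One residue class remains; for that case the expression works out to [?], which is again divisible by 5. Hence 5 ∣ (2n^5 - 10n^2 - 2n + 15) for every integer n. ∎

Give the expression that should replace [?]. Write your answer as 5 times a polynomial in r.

5(1250r^5 + 3750r^4 + 4500r^3 + 2650r^2 + 748r + 81)

Only n ≡ 3 (mod 5) is unaccounted for. Put n = 5r+3:
2(5r+3)^5 - 10(5r+3)^2 - 2(5r+3) + 15 expands to 6250r^5 + 18750r^4 + 22500r^3 + 13250r^2 + 3740r + 405,
and factoring out 5 leaves 5(1250r^5 + 3750r^4 + 4500r^3 + 2650r^2 + 748r + 81).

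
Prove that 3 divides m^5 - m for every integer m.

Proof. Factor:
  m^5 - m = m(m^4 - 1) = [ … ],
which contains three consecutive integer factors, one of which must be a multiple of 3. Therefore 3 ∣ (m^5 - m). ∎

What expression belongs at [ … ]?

m^4 - 1 = (m^2 - 1)(m^2 + 1), and m^2 - 1 = (m-1)(m+1).
So m(m^4 - 1) = (m - 1)m(m + 1)(m^2 + 1).

(m - 1)m(m + 1)(m^2 + 1)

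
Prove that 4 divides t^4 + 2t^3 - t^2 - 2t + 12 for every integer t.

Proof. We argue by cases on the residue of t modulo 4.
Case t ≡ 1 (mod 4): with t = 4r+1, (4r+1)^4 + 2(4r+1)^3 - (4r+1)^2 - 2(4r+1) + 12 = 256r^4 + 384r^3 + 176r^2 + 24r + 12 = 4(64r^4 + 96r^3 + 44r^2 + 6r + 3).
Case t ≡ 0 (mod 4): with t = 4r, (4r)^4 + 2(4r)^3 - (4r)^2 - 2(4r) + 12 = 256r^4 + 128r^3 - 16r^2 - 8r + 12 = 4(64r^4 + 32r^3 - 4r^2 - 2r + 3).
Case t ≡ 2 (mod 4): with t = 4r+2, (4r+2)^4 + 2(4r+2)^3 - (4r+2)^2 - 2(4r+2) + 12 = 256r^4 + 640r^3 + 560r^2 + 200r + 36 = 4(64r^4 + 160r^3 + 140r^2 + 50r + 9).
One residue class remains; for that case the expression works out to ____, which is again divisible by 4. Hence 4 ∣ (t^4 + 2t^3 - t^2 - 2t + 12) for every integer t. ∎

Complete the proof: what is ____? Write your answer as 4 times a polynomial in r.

The residues treated are {1, 0, 2}, so the missing case is t ≡ 3 (mod 4); write t = 4r+3.
Then (4r+3)^4 + 2(4r+3)^3 - (4r+3)^2 - 2(4r+3) + 12 = 256r^4 + 896r^3 + 1136r^2 + 616r + 132 = 4(64r^4 + 224r^3 + 284r^2 + 154r + 33).

4(64r^4 + 224r^3 + 284r^2 + 154r + 33)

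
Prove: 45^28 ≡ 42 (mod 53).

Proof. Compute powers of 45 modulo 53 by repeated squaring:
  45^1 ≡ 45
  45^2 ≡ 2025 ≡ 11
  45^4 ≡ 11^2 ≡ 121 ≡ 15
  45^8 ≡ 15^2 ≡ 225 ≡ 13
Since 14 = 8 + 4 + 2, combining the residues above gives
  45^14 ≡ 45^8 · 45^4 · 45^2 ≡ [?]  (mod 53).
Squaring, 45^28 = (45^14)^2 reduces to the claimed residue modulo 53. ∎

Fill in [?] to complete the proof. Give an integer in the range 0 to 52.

45^8 · 45^4 · 45^2 ≡ 13 · 15 · 11 = 2145.
2145 mod 53 = 25, so 45^14 ≡ 25 (mod 53).

25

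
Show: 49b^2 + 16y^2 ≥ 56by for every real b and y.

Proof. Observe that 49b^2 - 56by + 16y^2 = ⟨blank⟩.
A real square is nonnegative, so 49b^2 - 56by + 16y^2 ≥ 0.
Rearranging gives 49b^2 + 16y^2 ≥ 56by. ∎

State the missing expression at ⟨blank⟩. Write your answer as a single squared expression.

The leading and trailing coefficients are 7^2 and 4^2, and 56 = 2·7·4, so the trinomial is (7b - 4y)^2.
Hence 49b^2 - 56by + 16y^2 ≥ 0.

(7b - 4y)^2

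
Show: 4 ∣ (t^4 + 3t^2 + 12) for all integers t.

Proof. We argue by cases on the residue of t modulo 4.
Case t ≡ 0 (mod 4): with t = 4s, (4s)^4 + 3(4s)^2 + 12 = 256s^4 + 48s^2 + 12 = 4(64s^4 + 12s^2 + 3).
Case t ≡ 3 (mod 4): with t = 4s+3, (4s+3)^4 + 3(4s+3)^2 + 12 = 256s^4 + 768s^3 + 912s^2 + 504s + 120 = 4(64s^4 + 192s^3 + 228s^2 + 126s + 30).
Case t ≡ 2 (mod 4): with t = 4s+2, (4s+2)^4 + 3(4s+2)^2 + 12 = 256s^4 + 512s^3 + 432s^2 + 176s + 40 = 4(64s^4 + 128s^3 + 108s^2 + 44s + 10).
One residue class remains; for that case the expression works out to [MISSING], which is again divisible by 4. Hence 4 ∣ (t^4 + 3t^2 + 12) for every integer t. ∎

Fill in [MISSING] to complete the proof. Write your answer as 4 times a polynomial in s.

4(64s^4 + 64s^3 + 36s^2 + 10s + 4)

Only t ≡ 1 (mod 4) is unaccounted for. Put t = 4s+1:
(4s+1)^4 + 3(4s+1)^2 + 12 expands to 256s^4 + 256s^3 + 144s^2 + 40s + 16,
and factoring out 4 leaves 4(64s^4 + 64s^3 + 36s^2 + 10s + 4).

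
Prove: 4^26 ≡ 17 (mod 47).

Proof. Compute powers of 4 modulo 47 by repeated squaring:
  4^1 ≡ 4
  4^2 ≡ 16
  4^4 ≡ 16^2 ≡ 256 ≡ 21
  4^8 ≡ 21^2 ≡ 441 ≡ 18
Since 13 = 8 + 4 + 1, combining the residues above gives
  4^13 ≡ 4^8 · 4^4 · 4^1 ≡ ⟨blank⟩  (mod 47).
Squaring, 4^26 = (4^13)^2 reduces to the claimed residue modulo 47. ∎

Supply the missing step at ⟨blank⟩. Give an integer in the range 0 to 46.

8

Multiply the listed residues: 18 · 21 · 4 = 378 → 1512.
Reducing modulo 47: 1512 = 32·47 + 8, so 4^13 ≡ 8.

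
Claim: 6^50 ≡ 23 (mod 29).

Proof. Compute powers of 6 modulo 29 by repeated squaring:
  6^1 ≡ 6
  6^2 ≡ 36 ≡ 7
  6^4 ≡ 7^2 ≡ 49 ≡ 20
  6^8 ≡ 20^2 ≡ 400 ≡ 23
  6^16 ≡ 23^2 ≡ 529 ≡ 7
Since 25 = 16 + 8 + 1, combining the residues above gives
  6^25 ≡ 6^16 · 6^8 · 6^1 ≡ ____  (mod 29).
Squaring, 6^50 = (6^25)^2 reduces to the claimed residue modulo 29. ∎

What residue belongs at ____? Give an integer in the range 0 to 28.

6^16 · 6^8 · 6^1 ≡ 7 · 23 · 6 = 966.
966 mod 29 = 9, so 6^25 ≡ 9 (mod 29).

9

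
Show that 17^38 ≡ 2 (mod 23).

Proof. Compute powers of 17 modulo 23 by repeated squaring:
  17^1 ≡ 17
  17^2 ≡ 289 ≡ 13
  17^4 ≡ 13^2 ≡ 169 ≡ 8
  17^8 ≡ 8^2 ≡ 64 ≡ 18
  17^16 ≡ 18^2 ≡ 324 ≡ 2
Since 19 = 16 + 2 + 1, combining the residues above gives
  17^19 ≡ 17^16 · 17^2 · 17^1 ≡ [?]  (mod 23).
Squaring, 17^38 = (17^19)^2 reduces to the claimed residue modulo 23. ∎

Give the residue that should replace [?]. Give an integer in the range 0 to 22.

17^16 · 17^2 · 17^1 ≡ 2 · 13 · 17 = 442.
442 mod 23 = 5, so 17^19 ≡ 5 (mod 23).

5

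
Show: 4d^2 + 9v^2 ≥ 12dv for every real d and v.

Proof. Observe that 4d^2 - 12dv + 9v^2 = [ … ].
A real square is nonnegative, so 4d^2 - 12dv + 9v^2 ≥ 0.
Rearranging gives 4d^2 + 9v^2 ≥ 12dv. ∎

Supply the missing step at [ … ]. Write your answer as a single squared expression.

4d^2 - 12dv + 9v^2 is a perfect-square trinomial: the outer terms are (2d)^2 and (3v)^2, and the cross term is -2·2d·3v.
So 4d^2 - 12dv + 9v^2 = (2d - 3v)^2 ≥ 0.

(2d - 3v)^2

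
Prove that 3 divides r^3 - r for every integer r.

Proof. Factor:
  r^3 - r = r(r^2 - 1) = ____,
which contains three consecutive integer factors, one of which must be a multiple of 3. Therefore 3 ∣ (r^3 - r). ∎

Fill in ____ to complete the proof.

(r - 1)r(r + 1)

r(r^2 - 1) = r(r - 1)(r + 1) = (r - 1)r(r + 1).
These three factors are consecutive integers, so their product is divisible by 3.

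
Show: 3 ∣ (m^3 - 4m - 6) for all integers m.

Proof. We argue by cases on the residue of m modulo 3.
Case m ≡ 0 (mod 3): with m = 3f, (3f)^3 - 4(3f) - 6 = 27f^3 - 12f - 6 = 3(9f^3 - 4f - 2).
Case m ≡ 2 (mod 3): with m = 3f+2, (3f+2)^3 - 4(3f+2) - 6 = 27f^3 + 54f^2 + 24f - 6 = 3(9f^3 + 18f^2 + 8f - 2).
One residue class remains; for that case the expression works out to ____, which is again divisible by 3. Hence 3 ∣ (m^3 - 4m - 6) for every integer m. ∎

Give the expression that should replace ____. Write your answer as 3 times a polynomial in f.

3(9f^3 + 9f^2 - f - 3)

The residues treated are {0, 2}, so the missing case is m ≡ 1 (mod 3); write m = 3f+1.
Then (3f+1)^3 - 4(3f+1) - 6 = 27f^3 + 27f^2 - 3f - 9 = 3(9f^3 + 9f^2 - f - 3).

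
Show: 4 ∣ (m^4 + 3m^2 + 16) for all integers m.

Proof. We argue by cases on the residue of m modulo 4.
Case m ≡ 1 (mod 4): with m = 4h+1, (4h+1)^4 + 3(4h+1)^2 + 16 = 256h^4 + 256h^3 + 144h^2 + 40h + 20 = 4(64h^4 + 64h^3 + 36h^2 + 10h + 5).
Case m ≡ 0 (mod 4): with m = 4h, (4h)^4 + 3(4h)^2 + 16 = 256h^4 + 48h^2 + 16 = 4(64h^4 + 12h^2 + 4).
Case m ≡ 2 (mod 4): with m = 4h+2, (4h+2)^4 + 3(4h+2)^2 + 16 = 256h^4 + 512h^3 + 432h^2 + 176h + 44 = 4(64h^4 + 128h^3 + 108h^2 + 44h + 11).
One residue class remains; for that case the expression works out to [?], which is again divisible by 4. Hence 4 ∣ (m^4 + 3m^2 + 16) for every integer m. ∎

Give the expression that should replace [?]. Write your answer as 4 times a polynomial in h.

4(64h^4 + 192h^3 + 228h^2 + 126h + 31)

Only m ≡ 3 (mod 4) is unaccounted for. Put m = 4h+3:
(4h+3)^4 + 3(4h+3)^2 + 16 expands to 256h^4 + 768h^3 + 912h^2 + 504h + 124,
and factoring out 4 leaves 4(64h^4 + 192h^3 + 228h^2 + 126h + 31).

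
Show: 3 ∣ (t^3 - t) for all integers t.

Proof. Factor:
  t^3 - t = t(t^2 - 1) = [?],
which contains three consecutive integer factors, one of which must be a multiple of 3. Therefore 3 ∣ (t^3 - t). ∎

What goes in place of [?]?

(t - 1)t(t + 1)

t(t^2 - 1) = t(t - 1)(t + 1) = (t - 1)t(t + 1).
These three factors are consecutive integers, so their product is divisible by 3.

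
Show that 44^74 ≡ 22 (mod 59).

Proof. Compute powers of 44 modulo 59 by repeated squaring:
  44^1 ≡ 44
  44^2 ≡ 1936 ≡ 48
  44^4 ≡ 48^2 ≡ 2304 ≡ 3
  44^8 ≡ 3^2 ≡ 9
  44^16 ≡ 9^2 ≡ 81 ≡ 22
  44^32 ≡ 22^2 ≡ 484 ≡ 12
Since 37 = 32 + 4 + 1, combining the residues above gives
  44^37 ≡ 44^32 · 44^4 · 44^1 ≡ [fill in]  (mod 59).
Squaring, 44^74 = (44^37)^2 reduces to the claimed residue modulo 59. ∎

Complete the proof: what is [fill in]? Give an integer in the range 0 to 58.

44^32 · 44^4 · 44^1 ≡ 12 · 3 · 44 = 1584.
1584 mod 59 = 50, so 44^37 ≡ 50 (mod 59).

50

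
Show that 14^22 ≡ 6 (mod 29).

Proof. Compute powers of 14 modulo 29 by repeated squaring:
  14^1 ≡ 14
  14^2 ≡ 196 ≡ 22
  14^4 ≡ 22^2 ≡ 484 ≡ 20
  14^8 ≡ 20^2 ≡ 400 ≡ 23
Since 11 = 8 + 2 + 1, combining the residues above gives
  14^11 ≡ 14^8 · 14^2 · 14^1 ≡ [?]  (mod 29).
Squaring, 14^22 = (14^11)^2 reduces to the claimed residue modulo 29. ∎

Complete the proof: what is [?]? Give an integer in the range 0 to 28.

14^8 · 14^2 · 14^1 ≡ 23 · 22 · 14 = 7084.
7084 mod 29 = 8, so 14^11 ≡ 8 (mod 29).

8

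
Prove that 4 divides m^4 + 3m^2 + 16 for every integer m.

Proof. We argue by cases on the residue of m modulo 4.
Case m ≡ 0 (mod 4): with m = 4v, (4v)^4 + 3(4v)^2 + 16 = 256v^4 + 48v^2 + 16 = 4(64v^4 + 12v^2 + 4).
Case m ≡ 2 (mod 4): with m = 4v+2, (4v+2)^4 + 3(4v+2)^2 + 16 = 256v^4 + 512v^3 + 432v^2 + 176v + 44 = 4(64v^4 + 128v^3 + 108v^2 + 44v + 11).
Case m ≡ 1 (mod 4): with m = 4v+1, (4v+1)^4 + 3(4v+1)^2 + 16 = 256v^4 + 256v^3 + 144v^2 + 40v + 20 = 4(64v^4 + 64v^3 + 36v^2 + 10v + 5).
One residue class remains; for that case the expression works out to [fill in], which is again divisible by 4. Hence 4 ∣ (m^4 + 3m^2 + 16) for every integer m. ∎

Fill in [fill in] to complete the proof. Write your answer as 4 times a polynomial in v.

The residues treated are {0, 2, 1}, so the missing case is m ≡ 3 (mod 4); write m = 4v+3.
Then (4v+3)^4 + 3(4v+3)^2 + 16 = 256v^4 + 768v^3 + 912v^2 + 504v + 124 = 4(64v^4 + 192v^3 + 228v^2 + 126v + 31).

4(64v^4 + 192v^3 + 228v^2 + 126v + 31)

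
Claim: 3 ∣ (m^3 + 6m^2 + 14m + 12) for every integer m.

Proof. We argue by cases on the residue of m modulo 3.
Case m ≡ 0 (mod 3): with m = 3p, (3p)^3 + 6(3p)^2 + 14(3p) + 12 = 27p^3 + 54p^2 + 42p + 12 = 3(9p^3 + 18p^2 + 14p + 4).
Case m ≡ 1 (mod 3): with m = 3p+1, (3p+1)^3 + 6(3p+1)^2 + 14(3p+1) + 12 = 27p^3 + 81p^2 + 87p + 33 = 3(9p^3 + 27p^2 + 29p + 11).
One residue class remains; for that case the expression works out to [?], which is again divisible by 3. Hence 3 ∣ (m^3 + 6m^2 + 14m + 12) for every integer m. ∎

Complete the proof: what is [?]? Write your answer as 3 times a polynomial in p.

Only m ≡ 2 (mod 3) is unaccounted for. Put m = 3p+2:
(3p+2)^3 + 6(3p+2)^2 + 14(3p+2) + 12 expands to 27p^3 + 108p^2 + 150p + 72,
and factoring out 3 leaves 3(9p^3 + 36p^2 + 50p + 24).

3(9p^3 + 36p^2 + 50p + 24)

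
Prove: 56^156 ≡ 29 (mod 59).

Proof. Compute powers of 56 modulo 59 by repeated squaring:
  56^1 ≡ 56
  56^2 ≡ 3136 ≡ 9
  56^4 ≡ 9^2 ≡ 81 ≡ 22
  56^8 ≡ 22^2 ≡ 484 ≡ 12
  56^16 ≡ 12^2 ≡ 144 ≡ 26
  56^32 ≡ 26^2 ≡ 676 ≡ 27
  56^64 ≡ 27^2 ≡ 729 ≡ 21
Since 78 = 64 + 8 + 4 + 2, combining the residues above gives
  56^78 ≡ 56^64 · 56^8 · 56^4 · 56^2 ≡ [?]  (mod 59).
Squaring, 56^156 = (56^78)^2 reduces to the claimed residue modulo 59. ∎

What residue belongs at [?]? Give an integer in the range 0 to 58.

41

56^64 · 56^8 · 56^4 · 56^2 ≡ 21 · 12 · 22 · 9 = 49896.
49896 mod 59 = 41, so 56^78 ≡ 41 (mod 59).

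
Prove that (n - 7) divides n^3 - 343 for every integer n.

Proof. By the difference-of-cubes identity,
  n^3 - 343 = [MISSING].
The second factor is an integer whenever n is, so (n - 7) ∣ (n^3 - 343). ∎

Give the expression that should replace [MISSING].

Polynomial division of n^3 - 343 by n - 7 leaves remainder 0 and quotient n^2 + 7n + 49.
Hence n^3 - 343 = (n - 7)(n^2 + 7n + 49).

(n - 7)(n^2 + 7n + 49)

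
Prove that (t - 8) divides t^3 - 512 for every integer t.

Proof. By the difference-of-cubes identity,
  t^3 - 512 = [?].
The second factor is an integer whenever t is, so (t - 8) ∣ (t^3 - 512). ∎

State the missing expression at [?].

Polynomial division of t^3 - 512 by t - 8 leaves remainder 0 and quotient t^2 + 8t + 64.
Hence t^3 - 512 = (t - 8)(t^2 + 8t + 64).

(t - 8)(t^2 + 8t + 64)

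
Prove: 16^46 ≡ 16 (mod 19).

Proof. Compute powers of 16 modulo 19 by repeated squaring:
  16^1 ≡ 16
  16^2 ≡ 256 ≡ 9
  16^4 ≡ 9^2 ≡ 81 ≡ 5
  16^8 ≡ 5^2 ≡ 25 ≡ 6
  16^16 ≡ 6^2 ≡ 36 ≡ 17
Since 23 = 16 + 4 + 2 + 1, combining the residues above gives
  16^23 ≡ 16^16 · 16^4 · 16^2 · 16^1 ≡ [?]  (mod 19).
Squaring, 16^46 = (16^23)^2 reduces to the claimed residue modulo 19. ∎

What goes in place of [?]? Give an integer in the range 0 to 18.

16^16 · 16^4 · 16^2 · 16^1 ≡ 17 · 5 · 9 · 16 = 12240.
12240 mod 19 = 4, so 16^23 ≡ 4 (mod 19).

4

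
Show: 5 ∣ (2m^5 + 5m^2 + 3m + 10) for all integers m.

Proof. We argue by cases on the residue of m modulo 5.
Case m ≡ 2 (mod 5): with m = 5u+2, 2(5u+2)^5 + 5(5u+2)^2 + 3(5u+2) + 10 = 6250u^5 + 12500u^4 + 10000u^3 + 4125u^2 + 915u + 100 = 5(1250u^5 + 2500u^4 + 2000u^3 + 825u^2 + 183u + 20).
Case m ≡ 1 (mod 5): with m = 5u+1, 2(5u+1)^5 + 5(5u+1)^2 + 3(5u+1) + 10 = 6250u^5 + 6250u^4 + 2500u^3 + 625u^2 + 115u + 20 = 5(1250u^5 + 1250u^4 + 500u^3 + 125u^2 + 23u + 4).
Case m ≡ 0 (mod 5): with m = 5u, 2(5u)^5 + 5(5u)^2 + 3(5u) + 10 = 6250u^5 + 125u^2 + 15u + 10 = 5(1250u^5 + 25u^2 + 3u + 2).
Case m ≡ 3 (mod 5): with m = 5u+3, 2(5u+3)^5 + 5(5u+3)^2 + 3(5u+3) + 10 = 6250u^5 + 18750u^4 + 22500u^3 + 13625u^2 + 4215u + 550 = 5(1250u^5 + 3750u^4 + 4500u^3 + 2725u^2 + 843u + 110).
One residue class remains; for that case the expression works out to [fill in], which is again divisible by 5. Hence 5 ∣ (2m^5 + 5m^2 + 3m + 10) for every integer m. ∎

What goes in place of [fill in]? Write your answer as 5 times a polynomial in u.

Only m ≡ 4 (mod 5) is unaccounted for. Put m = 5u+4:
2(5u+4)^5 + 5(5u+4)^2 + 3(5u+4) + 10 expands to 6250u^5 + 25000u^4 + 40000u^3 + 32125u^2 + 13015u + 2150,
and factoring out 5 leaves 5(1250u^5 + 5000u^4 + 8000u^3 + 6425u^2 + 2603u + 430).

5(1250u^5 + 5000u^4 + 8000u^3 + 6425u^2 + 2603u + 430)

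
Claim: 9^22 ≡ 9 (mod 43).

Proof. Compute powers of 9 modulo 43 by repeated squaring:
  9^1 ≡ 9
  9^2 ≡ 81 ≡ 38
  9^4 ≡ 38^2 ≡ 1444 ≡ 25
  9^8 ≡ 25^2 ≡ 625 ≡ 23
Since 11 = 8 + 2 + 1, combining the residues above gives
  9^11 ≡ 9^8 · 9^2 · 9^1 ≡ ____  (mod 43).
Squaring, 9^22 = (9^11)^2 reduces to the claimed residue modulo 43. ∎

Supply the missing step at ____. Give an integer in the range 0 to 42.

40

9^8 · 9^2 · 9^1 ≡ 23 · 38 · 9 = 7866.
7866 mod 43 = 40, so 9^11 ≡ 40 (mod 43).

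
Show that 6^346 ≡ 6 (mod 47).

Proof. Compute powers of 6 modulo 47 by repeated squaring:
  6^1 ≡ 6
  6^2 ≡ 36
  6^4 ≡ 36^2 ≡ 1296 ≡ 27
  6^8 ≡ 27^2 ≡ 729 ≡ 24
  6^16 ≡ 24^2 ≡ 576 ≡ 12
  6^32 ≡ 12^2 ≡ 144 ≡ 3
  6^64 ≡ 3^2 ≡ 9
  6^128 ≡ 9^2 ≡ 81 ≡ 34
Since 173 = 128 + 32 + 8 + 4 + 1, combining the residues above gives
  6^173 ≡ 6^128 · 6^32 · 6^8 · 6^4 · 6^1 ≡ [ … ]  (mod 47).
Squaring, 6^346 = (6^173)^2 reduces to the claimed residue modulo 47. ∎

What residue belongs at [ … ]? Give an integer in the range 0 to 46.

37

Multiply the listed residues: 34 · 3 · 24 · 27 · 6 = 102 → 2448 → 66096 → 396576.
Reducing modulo 47: 396576 = 8437·47 + 37, so 6^173 ≡ 37.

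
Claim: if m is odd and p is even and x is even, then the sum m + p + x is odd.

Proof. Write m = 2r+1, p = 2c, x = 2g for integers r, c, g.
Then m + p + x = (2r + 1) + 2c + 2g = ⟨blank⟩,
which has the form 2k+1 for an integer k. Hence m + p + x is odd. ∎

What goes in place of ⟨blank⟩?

(2r + 1) + 2c + 2g = 2c + 2g + 2r + 1
= 2(c + g + r) + 1.
Since c + g + r is an integer, the sum is of the form 2k+1 for an integer k.

2(c + g + r) + 1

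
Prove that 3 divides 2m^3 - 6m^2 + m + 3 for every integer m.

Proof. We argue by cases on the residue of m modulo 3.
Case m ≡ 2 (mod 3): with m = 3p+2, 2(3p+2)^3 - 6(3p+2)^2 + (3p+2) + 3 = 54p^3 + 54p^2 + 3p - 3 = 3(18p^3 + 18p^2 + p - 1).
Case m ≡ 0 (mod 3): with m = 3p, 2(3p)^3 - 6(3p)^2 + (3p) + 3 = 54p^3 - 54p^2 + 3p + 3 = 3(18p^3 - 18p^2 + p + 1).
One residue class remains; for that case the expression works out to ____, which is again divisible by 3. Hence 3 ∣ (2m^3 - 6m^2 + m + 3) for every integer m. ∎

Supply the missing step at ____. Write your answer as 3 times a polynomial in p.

3(18p^3 - 5p)

The residues treated are {2, 0}, so the missing case is m ≡ 1 (mod 3); write m = 3p+1.
Then 2(3p+1)^3 - 6(3p+1)^2 + (3p+1) + 3 = 54p^3 - 15p = 3(18p^3 - 5p).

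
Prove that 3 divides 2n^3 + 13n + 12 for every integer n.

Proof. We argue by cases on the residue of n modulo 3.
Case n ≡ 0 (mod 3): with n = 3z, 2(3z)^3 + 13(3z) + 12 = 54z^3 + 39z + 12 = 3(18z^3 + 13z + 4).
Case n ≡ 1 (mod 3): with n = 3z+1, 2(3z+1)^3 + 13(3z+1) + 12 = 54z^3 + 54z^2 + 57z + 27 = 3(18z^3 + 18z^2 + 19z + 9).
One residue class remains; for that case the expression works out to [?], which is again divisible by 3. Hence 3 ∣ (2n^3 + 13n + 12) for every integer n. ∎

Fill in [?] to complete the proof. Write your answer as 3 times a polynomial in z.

The residues treated are {0, 1}, so the missing case is n ≡ 2 (mod 3); write n = 3z+2.
Then 2(3z+2)^3 + 13(3z+2) + 12 = 54z^3 + 108z^2 + 111z + 54 = 3(18z^3 + 36z^2 + 37z + 18).

3(18z^3 + 36z^2 + 37z + 18)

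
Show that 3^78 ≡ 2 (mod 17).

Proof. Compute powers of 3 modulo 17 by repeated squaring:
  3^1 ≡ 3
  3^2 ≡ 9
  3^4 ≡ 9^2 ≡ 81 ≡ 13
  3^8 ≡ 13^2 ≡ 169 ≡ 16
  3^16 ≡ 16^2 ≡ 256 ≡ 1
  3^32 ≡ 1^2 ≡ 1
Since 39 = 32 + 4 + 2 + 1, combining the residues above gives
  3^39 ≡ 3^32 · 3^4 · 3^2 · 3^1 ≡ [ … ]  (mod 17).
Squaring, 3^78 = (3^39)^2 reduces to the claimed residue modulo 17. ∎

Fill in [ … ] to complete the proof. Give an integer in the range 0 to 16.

3^32 · 3^4 · 3^2 · 3^1 ≡ 1 · 13 · 9 · 3 = 351.
351 mod 17 = 11, so 3^39 ≡ 11 (mod 17).

11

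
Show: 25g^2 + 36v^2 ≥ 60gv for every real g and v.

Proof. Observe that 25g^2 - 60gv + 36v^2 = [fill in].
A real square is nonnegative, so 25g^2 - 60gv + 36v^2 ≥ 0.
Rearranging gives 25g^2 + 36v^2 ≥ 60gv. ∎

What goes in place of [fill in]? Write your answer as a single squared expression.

(5g - 6v)^2

25g^2 - 60gv + 36v^2 is a perfect-square trinomial: the outer terms are (5g)^2 and (6v)^2, and the cross term is -2·5g·6v.
So 25g^2 - 60gv + 36v^2 = (5g - 6v)^2 ≥ 0.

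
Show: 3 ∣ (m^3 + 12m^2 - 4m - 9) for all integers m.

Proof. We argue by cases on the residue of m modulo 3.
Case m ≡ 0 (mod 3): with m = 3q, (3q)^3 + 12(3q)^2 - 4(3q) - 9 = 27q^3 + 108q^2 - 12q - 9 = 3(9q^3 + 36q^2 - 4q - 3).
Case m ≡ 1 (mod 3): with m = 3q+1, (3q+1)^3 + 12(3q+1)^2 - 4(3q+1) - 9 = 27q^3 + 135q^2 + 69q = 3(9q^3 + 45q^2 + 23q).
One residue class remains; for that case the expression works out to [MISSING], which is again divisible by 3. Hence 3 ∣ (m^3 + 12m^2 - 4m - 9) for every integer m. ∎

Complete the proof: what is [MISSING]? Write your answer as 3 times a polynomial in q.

3(9q^3 + 54q^2 + 56q + 13)

The residues treated are {0, 1}, so the missing case is m ≡ 2 (mod 3); write m = 3q+2.
Then (3q+2)^3 + 12(3q+2)^2 - 4(3q+2) - 9 = 27q^3 + 162q^2 + 168q + 39 = 3(9q^3 + 54q^2 + 56q + 13).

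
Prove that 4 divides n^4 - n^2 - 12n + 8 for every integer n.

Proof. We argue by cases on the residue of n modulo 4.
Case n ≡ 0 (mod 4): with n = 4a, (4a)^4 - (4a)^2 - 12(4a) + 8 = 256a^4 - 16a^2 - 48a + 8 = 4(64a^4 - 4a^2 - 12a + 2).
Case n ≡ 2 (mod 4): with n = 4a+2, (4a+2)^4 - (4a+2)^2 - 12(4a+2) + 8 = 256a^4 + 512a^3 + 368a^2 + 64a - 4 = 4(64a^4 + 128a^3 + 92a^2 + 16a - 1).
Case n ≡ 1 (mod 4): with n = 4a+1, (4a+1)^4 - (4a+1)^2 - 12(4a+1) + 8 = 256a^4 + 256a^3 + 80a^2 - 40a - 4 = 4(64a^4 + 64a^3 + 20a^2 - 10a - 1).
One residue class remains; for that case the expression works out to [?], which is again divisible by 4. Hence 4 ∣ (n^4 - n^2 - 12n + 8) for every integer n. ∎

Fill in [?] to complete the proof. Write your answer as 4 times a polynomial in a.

4(64a^4 + 192a^3 + 212a^2 + 90a + 11)

The residues treated are {0, 2, 1}, so the missing case is n ≡ 3 (mod 4); write n = 4a+3.
Then (4a+3)^4 - (4a+3)^2 - 12(4a+3) + 8 = 256a^4 + 768a^3 + 848a^2 + 360a + 44 = 4(64a^4 + 192a^3 + 212a^2 + 90a + 11).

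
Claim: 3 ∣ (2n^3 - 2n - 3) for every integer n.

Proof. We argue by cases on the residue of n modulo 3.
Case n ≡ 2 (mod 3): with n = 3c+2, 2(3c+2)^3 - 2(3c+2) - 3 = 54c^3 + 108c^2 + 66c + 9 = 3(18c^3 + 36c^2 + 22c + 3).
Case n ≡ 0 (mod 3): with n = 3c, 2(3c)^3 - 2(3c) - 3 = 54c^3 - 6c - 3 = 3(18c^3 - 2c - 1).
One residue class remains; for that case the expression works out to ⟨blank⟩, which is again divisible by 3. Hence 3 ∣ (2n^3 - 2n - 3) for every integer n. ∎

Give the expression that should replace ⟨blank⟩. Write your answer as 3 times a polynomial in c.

3(18c^3 + 18c^2 + 4c - 1)

Only n ≡ 1 (mod 3) is unaccounted for. Put n = 3c+1:
2(3c+1)^3 - 2(3c+1) - 3 expands to 54c^3 + 54c^2 + 12c - 3,
and factoring out 3 leaves 3(18c^3 + 18c^2 + 4c - 1).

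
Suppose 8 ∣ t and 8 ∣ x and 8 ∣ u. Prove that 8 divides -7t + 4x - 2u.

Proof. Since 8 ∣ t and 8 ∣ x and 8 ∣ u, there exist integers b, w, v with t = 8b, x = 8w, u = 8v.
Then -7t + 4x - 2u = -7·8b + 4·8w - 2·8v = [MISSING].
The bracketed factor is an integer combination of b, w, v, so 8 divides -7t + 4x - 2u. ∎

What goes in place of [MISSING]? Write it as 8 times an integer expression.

Pull the common 8 out of every term: -7·8b + 4·8w - 2·8v = 8(-7b - 2v + 4w).
-7b - 2v + 4w is an integer, which exhibits the divisibility.

8(-7b - 2v + 4w)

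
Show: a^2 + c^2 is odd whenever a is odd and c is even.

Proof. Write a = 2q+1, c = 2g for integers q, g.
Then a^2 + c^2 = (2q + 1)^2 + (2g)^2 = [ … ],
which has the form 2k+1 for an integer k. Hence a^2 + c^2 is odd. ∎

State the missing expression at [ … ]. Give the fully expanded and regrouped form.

Expanding: (2q + 1)^2 + (2g)^2 = 4g^2 + 4q^2 + 4q + 1.
Every term except the constant is even, so this is 2(2g^2 + 2q^2 + 2q) + 1,
and 2g^2 + 2q^2 + 2q ∈ ℤ gives the required form.

2(2g^2 + 2q^2 + 2q) + 1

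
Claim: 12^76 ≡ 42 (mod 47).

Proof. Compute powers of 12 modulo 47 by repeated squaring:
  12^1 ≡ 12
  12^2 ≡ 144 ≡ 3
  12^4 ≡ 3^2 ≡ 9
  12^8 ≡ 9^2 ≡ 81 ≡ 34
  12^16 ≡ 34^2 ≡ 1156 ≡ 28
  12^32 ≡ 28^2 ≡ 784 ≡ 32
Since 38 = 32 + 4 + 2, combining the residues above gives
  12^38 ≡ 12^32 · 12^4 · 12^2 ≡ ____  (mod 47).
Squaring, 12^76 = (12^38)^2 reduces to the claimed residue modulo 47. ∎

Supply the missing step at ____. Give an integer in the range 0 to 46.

Multiply the listed residues: 32 · 9 · 3 = 288 → 864.
Reducing modulo 47: 864 = 18·47 + 18, so 12^38 ≡ 18.

18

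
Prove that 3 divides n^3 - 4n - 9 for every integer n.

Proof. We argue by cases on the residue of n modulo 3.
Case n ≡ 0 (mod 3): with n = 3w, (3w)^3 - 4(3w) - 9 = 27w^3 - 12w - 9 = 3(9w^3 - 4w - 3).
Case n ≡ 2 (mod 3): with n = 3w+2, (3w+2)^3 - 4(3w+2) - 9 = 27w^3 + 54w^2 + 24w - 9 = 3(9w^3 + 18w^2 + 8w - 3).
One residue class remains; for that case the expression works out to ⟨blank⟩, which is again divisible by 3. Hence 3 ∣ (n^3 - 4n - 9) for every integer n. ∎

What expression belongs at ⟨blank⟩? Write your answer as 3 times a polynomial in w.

The residues treated are {0, 2}, so the missing case is n ≡ 1 (mod 3); write n = 3w+1.
Then (3w+1)^3 - 4(3w+1) - 9 = 27w^3 + 27w^2 - 3w - 12 = 3(9w^3 + 9w^2 - w - 4).

3(9w^3 + 9w^2 - w - 4)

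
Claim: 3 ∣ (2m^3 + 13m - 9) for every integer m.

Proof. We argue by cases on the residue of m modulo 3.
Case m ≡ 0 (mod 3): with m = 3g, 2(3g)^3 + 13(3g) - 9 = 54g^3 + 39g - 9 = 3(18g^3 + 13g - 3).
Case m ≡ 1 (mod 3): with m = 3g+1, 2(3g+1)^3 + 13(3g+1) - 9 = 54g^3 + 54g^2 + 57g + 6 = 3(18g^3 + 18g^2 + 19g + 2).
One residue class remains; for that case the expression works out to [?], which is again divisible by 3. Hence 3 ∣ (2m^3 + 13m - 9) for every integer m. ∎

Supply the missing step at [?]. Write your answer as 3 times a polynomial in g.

3(18g^3 + 36g^2 + 37g + 11)

The residues treated are {0, 1}, so the missing case is m ≡ 2 (mod 3); write m = 3g+2.
Then 2(3g+2)^3 + 13(3g+2) - 9 = 54g^3 + 108g^2 + 111g + 33 = 3(18g^3 + 36g^2 + 37g + 11).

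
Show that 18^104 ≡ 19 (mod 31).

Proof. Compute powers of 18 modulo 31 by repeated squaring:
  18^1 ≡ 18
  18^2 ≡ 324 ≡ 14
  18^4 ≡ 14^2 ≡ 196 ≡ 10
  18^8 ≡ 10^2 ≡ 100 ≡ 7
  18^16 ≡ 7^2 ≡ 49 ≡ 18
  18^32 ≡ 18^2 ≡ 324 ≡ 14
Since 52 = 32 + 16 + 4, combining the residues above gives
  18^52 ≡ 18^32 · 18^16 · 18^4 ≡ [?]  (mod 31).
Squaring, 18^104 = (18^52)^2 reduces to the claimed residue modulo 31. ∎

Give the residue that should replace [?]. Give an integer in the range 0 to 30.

Multiply the listed residues: 14 · 18 · 10 = 252 → 2520.
Reducing modulo 31: 2520 = 81·31 + 9, so 18^52 ≡ 9.

9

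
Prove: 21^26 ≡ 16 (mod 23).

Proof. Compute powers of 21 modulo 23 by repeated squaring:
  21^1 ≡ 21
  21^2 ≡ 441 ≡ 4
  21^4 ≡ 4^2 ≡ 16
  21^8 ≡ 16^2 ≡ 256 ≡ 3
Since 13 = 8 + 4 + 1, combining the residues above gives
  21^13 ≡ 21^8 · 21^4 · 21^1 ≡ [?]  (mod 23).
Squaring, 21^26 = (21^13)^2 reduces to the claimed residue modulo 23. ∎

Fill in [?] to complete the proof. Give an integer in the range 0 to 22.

Multiply the listed residues: 3 · 16 · 21 = 48 → 1008.
Reducing modulo 23: 1008 = 43·23 + 19, so 21^13 ≡ 19.

19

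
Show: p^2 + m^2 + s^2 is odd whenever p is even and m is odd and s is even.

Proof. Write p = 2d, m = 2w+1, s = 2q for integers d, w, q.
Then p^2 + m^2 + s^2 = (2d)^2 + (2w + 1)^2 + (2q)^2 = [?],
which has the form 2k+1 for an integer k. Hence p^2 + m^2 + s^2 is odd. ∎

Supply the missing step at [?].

2(2d^2 + 2q^2 + 2w^2 + 2w) + 1

Expanding: (2d)^2 + (2w + 1)^2 + (2q)^2 = 4d^2 + 4q^2 + 4w^2 + 4w + 1.
Every term except the constant is even, so this is 2(2d^2 + 2q^2 + 2w^2 + 2w) + 1,
and 2d^2 + 2q^2 + 2w^2 + 2w ∈ ℤ gives the required form.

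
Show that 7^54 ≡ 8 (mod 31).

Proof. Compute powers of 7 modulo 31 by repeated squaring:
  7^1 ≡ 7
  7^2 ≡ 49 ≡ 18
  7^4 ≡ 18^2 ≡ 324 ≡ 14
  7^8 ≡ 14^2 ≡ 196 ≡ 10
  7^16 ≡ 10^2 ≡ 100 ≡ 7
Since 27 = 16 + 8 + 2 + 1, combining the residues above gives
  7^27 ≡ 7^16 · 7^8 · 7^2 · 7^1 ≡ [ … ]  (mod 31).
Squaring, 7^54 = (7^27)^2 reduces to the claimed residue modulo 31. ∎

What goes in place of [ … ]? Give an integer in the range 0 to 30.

Multiply the listed residues: 7 · 10 · 18 · 7 = 70 → 1260 → 8820.
Reducing modulo 31: 8820 = 284·31 + 16, so 7^27 ≡ 16.

16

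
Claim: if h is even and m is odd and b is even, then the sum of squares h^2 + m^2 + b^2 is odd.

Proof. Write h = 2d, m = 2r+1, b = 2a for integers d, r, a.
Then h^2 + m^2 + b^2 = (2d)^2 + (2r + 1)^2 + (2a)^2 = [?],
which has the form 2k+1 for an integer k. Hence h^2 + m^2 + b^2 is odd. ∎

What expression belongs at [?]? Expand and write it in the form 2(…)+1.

Expanding: (2d)^2 + (2r + 1)^2 + (2a)^2 = 4a^2 + 4d^2 + 4r^2 + 4r + 1.
Every term except the constant is even, so this is 2(2a^2 + 2d^2 + 2r^2 + 2r) + 1,
and 2a^2 + 2d^2 + 2r^2 + 2r ∈ ℤ gives the required form.

2(2a^2 + 2d^2 + 2r^2 + 2r) + 1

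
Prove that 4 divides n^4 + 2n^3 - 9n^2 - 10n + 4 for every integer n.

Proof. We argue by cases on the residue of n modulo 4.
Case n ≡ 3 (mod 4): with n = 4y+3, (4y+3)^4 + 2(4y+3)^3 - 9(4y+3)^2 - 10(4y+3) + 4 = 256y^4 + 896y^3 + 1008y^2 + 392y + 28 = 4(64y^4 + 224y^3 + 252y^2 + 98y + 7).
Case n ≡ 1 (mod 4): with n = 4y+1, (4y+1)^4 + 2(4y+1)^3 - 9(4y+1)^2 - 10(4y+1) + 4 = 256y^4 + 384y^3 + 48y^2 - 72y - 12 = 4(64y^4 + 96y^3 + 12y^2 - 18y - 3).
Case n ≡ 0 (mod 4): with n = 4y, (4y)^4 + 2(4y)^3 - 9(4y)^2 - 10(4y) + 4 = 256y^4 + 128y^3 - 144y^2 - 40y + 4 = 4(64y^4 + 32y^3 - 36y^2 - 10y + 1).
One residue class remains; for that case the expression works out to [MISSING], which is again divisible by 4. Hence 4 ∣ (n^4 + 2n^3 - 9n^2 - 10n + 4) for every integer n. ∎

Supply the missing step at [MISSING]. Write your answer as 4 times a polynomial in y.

The residues treated are {3, 1, 0}, so the missing case is n ≡ 2 (mod 4); write n = 4y+2.
Then (4y+2)^4 + 2(4y+2)^3 - 9(4y+2)^2 - 10(4y+2) + 4 = 256y^4 + 640y^3 + 432y^2 + 40y - 20 = 4(64y^4 + 160y^3 + 108y^2 + 10y - 5).

4(64y^4 + 160y^3 + 108y^2 + 10y - 5)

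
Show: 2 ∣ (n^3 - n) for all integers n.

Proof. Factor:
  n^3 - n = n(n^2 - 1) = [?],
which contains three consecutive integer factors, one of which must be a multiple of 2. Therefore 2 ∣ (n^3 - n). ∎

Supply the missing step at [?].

(n - 1)n(n + 1)

n(n^2 - 1) = n(n - 1)(n + 1) = (n - 1)n(n + 1).
These three factors are consecutive integers, so their product is divisible by 2.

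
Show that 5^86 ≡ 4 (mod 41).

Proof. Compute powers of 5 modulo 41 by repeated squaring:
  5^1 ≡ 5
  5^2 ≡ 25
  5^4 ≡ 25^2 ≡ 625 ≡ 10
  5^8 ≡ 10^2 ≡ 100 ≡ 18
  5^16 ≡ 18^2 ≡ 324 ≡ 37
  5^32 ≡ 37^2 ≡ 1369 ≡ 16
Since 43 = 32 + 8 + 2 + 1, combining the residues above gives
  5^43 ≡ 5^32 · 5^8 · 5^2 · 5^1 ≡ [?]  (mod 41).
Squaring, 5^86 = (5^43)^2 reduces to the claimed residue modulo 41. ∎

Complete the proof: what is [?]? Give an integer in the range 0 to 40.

2

5^32 · 5^8 · 5^2 · 5^1 ≡ 16 · 18 · 25 · 5 = 36000.
36000 mod 41 = 2, so 5^43 ≡ 2 (mod 41).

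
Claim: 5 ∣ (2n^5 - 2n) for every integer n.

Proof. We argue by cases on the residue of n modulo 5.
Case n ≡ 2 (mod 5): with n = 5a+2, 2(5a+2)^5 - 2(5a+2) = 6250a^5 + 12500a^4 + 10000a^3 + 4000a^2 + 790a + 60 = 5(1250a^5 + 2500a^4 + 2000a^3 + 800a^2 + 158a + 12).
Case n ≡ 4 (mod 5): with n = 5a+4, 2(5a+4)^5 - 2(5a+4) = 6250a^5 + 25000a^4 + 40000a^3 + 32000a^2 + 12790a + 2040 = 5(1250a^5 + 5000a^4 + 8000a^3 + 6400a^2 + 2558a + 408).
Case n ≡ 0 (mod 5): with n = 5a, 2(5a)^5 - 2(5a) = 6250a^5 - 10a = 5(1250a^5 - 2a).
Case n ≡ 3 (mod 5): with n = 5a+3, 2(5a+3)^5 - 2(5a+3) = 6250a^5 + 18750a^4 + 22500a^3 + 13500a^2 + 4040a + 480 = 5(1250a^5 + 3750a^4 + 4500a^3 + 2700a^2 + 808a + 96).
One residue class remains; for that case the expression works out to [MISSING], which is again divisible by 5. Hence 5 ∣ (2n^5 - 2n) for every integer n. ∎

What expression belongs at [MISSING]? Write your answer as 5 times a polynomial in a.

Only n ≡ 1 (mod 5) is unaccounted for. Put n = 5a+1:
2(5a+1)^5 - 2(5a+1) expands to 6250a^5 + 6250a^4 + 2500a^3 + 500a^2 + 40a,
and factoring out 5 leaves 5(1250a^5 + 1250a^4 + 500a^3 + 100a^2 + 8a).

5(1250a^5 + 1250a^4 + 500a^3 + 100a^2 + 8a)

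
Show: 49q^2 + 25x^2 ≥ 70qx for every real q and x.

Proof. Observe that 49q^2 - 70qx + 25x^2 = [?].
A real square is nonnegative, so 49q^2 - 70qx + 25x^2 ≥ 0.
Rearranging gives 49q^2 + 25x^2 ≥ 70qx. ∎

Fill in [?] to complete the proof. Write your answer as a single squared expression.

49q^2 - 70qx + 25x^2 is a perfect-square trinomial: the outer terms are (7q)^2 and (5x)^2, and the cross term is -2·7q·5x.
So 49q^2 - 70qx + 25x^2 = (7q - 5x)^2 ≥ 0.

(7q - 5x)^2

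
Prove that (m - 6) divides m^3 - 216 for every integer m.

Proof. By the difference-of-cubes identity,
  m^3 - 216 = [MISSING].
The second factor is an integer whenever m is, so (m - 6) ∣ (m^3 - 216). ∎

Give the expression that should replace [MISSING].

Polynomial division of m^3 - 216 by m - 6 leaves remainder 0 and quotient m^2 + 6m + 36.
Hence m^3 - 216 = (m - 6)(m^2 + 6m + 36).

(m - 6)(m^2 + 6m + 36)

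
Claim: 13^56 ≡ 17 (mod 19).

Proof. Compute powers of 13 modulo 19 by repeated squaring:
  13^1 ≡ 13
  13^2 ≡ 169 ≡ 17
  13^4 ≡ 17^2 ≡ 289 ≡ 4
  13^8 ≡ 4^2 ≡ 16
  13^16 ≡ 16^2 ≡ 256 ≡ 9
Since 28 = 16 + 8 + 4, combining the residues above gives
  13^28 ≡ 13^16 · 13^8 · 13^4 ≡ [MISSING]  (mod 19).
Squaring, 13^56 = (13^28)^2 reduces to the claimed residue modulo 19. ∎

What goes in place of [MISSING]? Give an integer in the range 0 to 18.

6

Multiply the listed residues: 9 · 16 · 4 = 144 → 576.
Reducing modulo 19: 576 = 30·19 + 6, so 13^28 ≡ 6.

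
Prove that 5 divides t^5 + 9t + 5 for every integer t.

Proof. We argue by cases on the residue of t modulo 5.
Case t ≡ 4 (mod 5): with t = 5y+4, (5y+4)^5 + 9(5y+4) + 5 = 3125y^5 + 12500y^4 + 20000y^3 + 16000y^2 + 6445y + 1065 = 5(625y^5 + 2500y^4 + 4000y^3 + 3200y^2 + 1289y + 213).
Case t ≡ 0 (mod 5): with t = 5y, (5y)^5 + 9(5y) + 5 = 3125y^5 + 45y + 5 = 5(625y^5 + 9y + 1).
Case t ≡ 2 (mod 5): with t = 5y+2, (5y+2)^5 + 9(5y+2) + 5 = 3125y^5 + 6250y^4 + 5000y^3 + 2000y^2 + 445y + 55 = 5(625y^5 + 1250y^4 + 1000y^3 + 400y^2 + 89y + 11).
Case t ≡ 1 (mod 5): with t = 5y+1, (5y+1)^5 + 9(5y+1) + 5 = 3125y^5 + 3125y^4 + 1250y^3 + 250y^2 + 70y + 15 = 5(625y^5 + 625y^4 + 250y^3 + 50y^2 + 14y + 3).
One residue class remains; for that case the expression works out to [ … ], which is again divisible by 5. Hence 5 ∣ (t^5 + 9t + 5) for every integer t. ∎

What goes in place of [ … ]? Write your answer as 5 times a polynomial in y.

Only t ≡ 3 (mod 5) is unaccounted for. Put t = 5y+3:
(5y+3)^5 + 9(5y+3) + 5 expands to 3125y^5 + 9375y^4 + 11250y^3 + 6750y^2 + 2070y + 275,
and factoring out 5 leaves 5(625y^5 + 1875y^4 + 2250y^3 + 1350y^2 + 414y + 55).

5(625y^5 + 1875y^4 + 2250y^3 + 1350y^2 + 414y + 55)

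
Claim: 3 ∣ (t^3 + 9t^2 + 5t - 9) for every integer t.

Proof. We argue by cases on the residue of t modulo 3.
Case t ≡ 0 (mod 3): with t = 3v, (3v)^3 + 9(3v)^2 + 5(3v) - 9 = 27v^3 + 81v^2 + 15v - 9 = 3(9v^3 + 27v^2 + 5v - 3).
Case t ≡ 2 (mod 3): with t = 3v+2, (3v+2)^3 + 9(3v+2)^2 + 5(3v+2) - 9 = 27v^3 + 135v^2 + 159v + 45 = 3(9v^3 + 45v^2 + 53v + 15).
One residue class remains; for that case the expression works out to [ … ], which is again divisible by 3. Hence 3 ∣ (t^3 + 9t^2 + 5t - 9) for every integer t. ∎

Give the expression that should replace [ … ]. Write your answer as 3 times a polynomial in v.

3(9v^3 + 36v^2 + 26v + 2)

The residues treated are {0, 2}, so the missing case is t ≡ 1 (mod 3); write t = 3v+1.
Then (3v+1)^3 + 9(3v+1)^2 + 5(3v+1) - 9 = 27v^3 + 108v^2 + 78v + 6 = 3(9v^3 + 36v^2 + 26v + 2).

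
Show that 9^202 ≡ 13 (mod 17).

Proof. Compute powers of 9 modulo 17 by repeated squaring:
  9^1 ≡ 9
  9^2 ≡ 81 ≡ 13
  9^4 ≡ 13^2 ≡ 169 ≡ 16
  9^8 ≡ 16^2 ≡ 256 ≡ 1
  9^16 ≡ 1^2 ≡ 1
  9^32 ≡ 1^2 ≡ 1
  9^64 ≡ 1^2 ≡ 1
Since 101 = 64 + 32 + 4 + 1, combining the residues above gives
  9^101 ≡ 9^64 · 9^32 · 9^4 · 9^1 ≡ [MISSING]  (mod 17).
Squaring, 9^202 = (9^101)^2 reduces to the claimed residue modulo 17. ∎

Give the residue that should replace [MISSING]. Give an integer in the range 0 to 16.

9^64 · 9^32 · 9^4 · 9^1 ≡ 1 · 1 · 16 · 9 = 144.
144 mod 17 = 8, so 9^101 ≡ 8 (mod 17).

8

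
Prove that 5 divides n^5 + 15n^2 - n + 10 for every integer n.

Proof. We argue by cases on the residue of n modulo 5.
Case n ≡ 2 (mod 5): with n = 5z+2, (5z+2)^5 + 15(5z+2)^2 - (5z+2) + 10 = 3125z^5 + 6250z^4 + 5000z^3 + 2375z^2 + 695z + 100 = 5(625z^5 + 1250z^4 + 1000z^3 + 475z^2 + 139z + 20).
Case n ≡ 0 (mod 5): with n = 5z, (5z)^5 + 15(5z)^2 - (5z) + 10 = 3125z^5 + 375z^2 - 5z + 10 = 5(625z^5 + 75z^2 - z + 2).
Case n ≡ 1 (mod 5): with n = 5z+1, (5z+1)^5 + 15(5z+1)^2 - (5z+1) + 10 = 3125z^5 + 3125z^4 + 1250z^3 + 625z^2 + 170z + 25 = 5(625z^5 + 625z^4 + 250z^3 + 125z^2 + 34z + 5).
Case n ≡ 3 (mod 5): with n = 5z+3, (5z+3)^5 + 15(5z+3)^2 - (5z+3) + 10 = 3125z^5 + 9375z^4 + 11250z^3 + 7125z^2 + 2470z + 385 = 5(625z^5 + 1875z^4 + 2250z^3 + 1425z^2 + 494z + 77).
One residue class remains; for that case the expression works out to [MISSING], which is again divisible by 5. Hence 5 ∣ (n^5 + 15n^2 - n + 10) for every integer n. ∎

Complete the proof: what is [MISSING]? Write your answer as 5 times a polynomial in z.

5(625z^5 + 2500z^4 + 4000z^3 + 3275z^2 + 1399z + 254)

Only n ≡ 4 (mod 5) is unaccounted for. Put n = 5z+4:
(5z+4)^5 + 15(5z+4)^2 - (5z+4) + 10 expands to 3125z^5 + 12500z^4 + 20000z^3 + 16375z^2 + 6995z + 1270,
and factoring out 5 leaves 5(625z^5 + 2500z^4 + 4000z^3 + 3275z^2 + 1399z + 254).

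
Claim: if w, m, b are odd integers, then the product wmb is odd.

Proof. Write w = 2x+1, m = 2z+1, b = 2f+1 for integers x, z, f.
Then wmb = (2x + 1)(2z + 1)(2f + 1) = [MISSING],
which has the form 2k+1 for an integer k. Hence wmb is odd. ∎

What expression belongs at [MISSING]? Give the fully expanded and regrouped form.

2(4fxz + 2fx + 2fz + f + 2xz + x + z) + 1

Expanding: (2x + 1)(2z + 1)(2f + 1) = 8fxz + 4fx + 4fz + 2f + 4xz + 2x + 2z + 1.
Every term except the constant is even, so this is 2(4fxz + 2fx + 2fz + f + 2xz + x + z) + 1,
and 4fxz + 2fx + 2fz + f + 2xz + x + z ∈ ℤ gives the required form.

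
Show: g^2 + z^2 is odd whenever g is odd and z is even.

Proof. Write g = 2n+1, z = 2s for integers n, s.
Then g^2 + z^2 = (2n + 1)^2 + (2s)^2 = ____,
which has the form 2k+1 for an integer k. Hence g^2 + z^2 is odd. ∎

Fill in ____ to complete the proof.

2(2n^2 + 2n + 2s^2) + 1

(2n + 1)^2 + (2s)^2 = 4n^2 + 4n + 4s^2 + 1
= 2(2n^2 + 2n + 2s^2) + 1.
Since 2n^2 + 2n + 2s^2 is an integer, the sum of squares is of the form 2k+1 for an integer k.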